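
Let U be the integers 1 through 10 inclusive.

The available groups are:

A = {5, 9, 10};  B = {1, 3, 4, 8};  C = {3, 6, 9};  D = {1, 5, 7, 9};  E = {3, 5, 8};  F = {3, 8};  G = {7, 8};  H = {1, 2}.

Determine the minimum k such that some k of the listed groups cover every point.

5

A, B, C, G, and H cover everything between them: the union {1, 2, 3, 4, 5, 6, 7, 8, 9, 10} is all of U.
No 4 of the 8 groups cover everything (all 70 combinations miss at least one point), so 5 is optimal.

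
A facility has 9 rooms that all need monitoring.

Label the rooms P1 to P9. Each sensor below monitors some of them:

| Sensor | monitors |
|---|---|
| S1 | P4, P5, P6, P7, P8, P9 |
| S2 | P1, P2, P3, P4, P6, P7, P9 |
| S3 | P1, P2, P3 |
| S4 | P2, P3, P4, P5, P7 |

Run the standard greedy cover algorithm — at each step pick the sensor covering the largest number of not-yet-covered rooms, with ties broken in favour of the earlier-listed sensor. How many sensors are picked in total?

Greedy: pick S2 (covers 7 new) → pick S1 (covers 2 new). Total picks: 2.

2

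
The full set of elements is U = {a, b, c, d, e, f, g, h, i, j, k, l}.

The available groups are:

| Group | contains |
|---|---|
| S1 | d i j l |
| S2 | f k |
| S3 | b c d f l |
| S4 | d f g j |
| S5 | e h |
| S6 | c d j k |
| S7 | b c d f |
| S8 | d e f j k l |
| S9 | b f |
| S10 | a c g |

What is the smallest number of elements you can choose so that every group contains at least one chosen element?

4

Take T = {c, e, f, j}. Each listed group contains at least one of these, so T is a hitting set of size 4.
The groups S1, S5, S9, S10 are pairwise disjoint, so any hitting set needs a separate element for each — at least 4. Hence 4 is optimal.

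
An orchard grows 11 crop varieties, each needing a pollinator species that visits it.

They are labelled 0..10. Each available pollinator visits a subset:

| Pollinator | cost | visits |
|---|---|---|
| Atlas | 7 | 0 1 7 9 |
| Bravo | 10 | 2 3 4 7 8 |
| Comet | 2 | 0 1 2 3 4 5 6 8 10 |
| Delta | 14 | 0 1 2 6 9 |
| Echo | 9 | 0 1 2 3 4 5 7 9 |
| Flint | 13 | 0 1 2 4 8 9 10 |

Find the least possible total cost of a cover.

9

Atlas, Comet together cover every variety (Atlas ∪ Comet = {0, 1, 2, 3, 4, 5, 6, 7, 8, 9, 10}); total cost 7 + 2 = 9.
No covering selection has total cost below 9.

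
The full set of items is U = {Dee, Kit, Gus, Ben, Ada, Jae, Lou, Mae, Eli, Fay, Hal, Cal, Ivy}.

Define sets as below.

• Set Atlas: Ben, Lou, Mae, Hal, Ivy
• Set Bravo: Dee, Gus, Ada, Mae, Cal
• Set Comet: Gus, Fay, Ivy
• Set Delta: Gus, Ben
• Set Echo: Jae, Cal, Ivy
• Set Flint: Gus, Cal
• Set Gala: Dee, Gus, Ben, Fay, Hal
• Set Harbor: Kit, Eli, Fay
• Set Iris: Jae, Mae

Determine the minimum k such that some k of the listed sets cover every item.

4

Atlas, Bravo, Harbor, and Iris cover everything between them: the union {Dee, Kit, Gus, Ben, Ada, Jae, Lou, Mae, Eli, Fay, Hal, Cal, Ivy} is all of U.
No 3 of the 9 sets cover everything (all 84 combinations miss at least one item), so 4 is optimal.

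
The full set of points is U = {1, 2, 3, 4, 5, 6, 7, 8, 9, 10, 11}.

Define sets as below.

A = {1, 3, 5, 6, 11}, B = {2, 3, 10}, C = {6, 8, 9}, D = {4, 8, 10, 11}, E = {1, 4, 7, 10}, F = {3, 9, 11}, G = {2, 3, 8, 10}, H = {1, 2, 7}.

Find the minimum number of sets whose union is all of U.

A, C, E, and G cover everything between them: the union {1, 2, 3, 4, 5, 6, 7, 8, 9, 10, 11} is all of U.
No 3 of the 8 sets cover everything (all 56 combinations miss at least one point), so 4 is optimal.

4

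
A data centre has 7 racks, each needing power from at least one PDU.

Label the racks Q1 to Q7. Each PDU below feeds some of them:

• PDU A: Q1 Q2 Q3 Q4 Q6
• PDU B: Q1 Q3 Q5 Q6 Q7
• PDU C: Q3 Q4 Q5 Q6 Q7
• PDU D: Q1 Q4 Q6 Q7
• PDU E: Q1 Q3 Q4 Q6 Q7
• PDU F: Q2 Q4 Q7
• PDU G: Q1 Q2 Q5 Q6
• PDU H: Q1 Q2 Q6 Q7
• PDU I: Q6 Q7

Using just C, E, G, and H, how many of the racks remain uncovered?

0

Union of C, E, G, H = {Q1, Q2, Q3, Q4, Q5, Q6, Q7} — that's every rack, so 0 are uncovered.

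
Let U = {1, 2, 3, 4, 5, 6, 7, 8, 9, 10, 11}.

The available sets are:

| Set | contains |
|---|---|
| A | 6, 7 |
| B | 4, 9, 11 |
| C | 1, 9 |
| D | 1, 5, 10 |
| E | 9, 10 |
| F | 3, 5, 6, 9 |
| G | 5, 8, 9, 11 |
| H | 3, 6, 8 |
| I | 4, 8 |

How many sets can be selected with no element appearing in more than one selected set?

3

A, C, I are pairwise disjoint (A={6,7}; C={1,9}; I={4,8}).
Every remaining set overlaps one of these, and no 4 of the listed sets are pairwise disjoint, so 3 is the maximum.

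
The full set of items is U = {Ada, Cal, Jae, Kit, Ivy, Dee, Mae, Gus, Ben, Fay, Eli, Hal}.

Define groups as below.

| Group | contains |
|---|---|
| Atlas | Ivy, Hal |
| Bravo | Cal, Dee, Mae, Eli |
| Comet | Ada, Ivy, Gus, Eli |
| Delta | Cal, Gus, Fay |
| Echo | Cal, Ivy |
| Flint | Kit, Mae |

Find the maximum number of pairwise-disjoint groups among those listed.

Atlas, Delta, Flint are pairwise disjoint (Atlas={Ivy,Hal}; Delta={Cal,Gus,Fay}; Flint={Kit,Mae}).
Every remaining group overlaps one of these, and no 4 of the listed groups are pairwise disjoint, so 3 is the maximum.

3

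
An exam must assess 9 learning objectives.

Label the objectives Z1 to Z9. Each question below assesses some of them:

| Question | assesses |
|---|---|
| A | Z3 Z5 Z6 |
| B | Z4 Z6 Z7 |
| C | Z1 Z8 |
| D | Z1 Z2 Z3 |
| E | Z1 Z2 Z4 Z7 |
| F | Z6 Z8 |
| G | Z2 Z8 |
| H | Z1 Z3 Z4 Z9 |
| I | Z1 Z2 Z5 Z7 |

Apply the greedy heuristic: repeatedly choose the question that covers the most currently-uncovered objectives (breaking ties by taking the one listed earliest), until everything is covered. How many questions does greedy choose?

Greedy: pick E (covers 4 new) → pick A (covers 3 new) → pick C (covers 1 new) → pick H (covers 1 new). Total picks: 4.
(The true minimum cover uses only 3 questions, so greedy is not optimal here.)

4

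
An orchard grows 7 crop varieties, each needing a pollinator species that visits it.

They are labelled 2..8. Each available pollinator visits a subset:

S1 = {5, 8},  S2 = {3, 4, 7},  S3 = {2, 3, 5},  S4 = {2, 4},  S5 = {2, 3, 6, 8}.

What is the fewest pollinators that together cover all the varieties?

3

Take {S2, S3, S5}. Their union is {2, 3, 4, 5, 6, 7, 8}, which is all 7 varieties.
Only S5 contains 6, so S5 is forced; the remaining 3 varieties need at least 2 more pollinators (each remaining pollinator adds at most 2) — so at least 3 pollinators are needed, and 3 is optimal.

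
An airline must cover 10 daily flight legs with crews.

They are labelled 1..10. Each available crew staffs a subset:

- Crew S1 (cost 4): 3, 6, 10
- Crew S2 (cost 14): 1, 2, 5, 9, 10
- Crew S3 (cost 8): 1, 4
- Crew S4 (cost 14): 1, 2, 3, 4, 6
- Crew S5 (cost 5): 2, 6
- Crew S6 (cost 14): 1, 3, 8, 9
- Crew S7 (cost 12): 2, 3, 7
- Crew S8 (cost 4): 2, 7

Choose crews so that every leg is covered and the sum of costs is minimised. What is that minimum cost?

S1, S2, S3, S6, S8 together cover every leg (S1 ∪ S2 ∪ S3 ∪ S6 ∪ S8 = {1, 2, 3, 4, 5, 6, 7, 8, 9, 10}); total cost 4 + 14 + 8 + 14 + 4 = 44.
No covering selection has total cost below 44.

44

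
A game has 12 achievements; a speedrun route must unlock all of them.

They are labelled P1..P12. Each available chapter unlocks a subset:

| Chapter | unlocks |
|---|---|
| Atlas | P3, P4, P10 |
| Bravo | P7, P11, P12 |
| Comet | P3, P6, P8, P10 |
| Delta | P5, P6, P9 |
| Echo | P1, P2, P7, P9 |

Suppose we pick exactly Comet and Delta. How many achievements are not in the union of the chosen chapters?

6

Union of Comet, Delta = {P3, P5, P6, P8, P9, P10}.
Not covered: P1, P2, P4, P7, P11, P12 — 6 achievements.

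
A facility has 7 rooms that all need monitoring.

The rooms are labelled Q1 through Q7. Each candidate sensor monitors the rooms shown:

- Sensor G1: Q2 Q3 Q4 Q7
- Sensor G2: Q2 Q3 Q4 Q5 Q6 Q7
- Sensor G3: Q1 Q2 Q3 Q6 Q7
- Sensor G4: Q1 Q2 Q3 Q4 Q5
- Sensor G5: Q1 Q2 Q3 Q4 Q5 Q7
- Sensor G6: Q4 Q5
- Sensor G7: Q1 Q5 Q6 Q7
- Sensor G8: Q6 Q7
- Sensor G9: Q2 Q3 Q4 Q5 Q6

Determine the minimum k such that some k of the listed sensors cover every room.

G5 and G7 together: G5 ∪ G7 = {Q1, Q2, Q3, Q4, Q5, Q6, Q7} — every room is covered.
No single sensor has all 7 rooms (the largest, G2, has 6), so 2 is optimal.

2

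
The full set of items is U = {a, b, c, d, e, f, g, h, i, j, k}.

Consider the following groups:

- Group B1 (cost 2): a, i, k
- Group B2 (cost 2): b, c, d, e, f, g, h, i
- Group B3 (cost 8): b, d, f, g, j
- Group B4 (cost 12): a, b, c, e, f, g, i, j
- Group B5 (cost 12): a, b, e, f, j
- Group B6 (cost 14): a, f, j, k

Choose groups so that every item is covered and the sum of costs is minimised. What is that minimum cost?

B1, B2, B3 together cover every item (B1 ∪ B2 ∪ B3 = {a, b, c, d, e, f, g, h, i, j, k}); total cost 2 + 2 + 8 = 12.
No covering selection has total cost below 12.

12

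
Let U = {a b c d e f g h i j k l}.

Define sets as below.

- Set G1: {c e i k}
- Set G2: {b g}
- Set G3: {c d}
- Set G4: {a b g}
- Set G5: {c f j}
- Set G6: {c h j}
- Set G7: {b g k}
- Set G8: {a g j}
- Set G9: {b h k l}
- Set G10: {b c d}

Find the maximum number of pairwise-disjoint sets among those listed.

G3, G8, G9 are pairwise disjoint (G3={c,d}; G8={a,g,j}; G9={b,h,k,l}).
Every remaining set overlaps one of these, and no 4 of the listed sets are pairwise disjoint, so 3 is the maximum.

3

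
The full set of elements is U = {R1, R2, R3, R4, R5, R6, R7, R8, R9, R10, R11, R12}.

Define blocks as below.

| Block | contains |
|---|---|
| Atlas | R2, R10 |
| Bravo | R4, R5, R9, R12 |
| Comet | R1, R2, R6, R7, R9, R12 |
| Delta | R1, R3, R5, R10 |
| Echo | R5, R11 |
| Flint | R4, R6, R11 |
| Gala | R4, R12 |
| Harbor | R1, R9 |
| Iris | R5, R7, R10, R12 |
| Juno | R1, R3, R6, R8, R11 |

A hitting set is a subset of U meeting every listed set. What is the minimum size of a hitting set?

H = {R1, R4, R10, R11} meets every block (each contains at least one member of H), and |H| = 4.
The blocks Atlas, Echo, Gala, Harbor are pairwise disjoint, so any hitting set needs a separate element for each — at least 4. Hence 4 is optimal.

4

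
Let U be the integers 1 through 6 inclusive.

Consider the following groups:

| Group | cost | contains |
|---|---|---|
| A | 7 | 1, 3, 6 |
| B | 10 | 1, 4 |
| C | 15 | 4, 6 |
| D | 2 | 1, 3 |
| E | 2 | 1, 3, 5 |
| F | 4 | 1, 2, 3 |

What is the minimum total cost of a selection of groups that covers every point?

21

C, E, F together cover every point (C ∪ E ∪ F = {1, 2, 3, 4, 5, 6}); total cost 15 + 2 + 4 = 21.
The greedy pick E, F, A, B costs 23; no covering selection beats 21.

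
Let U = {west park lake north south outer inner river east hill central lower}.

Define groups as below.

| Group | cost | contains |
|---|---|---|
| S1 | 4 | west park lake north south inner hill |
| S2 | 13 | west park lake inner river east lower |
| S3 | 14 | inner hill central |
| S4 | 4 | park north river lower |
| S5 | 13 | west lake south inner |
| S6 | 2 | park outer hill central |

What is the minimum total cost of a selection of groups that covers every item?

S1, S2, S6 together cover every item (S1 ∪ S2 ∪ S6 = {west, park, lake, north, south, outer, inner, river, east, hill, central, lower}); total cost 4 + 13 + 2 = 19.
The greedy pick S6, S1, S4, S2 costs 23; no covering selection beats 19.

19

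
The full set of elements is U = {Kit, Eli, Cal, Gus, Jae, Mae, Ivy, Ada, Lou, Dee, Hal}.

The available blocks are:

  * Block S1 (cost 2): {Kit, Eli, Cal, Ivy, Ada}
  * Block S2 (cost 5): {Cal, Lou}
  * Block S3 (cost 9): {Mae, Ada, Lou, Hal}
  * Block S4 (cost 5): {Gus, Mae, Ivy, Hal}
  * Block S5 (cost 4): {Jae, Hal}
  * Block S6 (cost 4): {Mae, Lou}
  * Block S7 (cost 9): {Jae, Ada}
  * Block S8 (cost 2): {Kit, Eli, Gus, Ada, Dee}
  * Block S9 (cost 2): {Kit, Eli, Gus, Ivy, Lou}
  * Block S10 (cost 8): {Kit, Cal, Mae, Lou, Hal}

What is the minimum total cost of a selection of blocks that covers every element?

S1, S5, S6, S8 together cover every element (S1 ∪ S5 ∪ S6 ∪ S8 = {Kit, Eli, Cal, Gus, Jae, Mae, Ivy, Ada, Lou, Dee, Hal}); total cost 2 + 4 + 4 + 2 = 12.
No covering selection has total cost below 12.

12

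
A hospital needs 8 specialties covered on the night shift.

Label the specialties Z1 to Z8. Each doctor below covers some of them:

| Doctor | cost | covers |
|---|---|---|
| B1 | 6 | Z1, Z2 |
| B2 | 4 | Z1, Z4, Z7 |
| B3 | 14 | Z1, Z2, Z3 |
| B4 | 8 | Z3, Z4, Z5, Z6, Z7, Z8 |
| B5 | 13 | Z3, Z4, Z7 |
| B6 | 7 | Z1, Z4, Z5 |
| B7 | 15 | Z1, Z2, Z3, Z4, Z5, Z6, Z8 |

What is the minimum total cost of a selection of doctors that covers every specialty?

14

B1, B4 together cover every specialty (B1 ∪ B4 = {Z1, Z2, Z3, Z4, Z5, Z6, Z7, Z8}); total cost 6 + 8 = 14.
The greedy pick B2, B4, B1 costs 18; no covering selection beats 14.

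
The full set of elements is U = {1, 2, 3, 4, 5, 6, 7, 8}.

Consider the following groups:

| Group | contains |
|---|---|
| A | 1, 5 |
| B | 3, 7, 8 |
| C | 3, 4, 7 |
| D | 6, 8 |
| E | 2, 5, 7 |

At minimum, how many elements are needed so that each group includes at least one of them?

H = {1, 6, 7} meets every group (each contains at least one member of H), and |H| = 3.
The groups A, C, D are pairwise disjoint, so any hitting set needs a separate element for each — at least 3. Hence 3 is optimal.

3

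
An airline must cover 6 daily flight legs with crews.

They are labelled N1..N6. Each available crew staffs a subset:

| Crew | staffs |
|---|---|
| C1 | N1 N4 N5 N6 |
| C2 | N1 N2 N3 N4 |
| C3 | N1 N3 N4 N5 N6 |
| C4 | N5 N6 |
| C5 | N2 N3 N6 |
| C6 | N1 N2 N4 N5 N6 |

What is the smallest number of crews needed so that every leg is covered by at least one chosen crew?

Take {C5, C6}. Their union is {N1, N2, N3, N4, N5, N6}, which is all 6 legs.
No single crew has all 6 legs (the largest, C3, has 5), so 2 is optimal.

2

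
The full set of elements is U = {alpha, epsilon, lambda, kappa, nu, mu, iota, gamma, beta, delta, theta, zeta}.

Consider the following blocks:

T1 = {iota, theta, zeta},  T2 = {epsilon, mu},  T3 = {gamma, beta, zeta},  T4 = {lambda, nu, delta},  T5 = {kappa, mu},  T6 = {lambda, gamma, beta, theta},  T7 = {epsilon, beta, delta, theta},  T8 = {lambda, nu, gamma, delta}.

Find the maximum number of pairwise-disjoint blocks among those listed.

T2, T3, T4 are pairwise disjoint (T2={epsilon,mu}; T3={gamma,beta,zeta}; T4={lambda,nu,delta}).
Every remaining block overlaps one of these, and no 4 of the listed blocks are pairwise disjoint, so 3 is the maximum.

3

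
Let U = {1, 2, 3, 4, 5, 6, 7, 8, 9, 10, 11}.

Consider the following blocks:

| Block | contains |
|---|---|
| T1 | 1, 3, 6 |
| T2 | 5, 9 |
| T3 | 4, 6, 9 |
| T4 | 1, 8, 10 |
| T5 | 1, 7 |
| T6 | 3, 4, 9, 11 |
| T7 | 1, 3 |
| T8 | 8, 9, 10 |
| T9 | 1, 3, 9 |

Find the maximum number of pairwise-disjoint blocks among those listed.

T3, T4 are pairwise disjoint (T3={4,6,9}; T4={1,8,10}).
Every remaining block overlaps one of these, and no 3 of the listed blocks are pairwise disjoint, so 2 is the maximum.

2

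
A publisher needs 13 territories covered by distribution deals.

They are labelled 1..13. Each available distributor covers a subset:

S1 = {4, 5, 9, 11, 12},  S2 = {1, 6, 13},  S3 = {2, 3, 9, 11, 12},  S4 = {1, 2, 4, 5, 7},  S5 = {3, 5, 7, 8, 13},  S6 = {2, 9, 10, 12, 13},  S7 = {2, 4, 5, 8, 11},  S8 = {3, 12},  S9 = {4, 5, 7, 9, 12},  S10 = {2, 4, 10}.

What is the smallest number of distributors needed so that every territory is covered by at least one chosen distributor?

S2 and S5 and S6 and S7 together: S2 ∪ S5 ∪ S6 ∪ S7 = {1, 2, 3, 4, 5, 6, 7, 8, 9, 10, 11, 12, 13} — every territory is covered.
No 3 of the 10 distributors cover everything (all 120 combinations miss at least one territory), so 4 is optimal.

4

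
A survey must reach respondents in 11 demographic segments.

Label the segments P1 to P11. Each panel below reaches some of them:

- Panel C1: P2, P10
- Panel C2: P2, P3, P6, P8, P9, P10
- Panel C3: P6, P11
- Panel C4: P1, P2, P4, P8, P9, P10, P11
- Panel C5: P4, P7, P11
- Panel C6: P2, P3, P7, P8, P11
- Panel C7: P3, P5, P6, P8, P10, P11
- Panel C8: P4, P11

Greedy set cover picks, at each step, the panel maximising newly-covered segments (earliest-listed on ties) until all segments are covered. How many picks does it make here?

Greedy: pick C4 (covers 7 new) → pick C7 (covers 3 new) → pick C5 (covers 1 new). Total picks: 3.

3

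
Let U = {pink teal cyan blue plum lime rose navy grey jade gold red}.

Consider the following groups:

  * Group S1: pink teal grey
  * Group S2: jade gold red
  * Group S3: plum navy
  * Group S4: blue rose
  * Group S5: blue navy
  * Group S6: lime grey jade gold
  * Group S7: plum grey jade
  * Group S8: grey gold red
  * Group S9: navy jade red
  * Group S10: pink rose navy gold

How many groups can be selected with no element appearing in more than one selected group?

4

S1, S2, S3, S4 are pairwise disjoint (S1={pink,teal,grey}; S2={jade,gold,red}; S3={plum,navy}; S4={blue,rose}).
Every remaining group overlaps one of these, and no 5 of the listed groups are pairwise disjoint, so 4 is the maximum.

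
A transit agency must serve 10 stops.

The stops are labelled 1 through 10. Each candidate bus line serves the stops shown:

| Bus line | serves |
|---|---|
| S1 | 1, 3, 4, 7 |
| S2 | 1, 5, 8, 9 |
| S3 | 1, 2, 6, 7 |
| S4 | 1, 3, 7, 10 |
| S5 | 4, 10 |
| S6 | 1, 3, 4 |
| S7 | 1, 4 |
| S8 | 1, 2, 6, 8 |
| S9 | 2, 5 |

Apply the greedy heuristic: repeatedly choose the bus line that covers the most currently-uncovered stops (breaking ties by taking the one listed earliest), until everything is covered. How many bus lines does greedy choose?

4

Greedy: pick S1 (covers 4 new) → pick S2 (covers 3 new) → pick S3 (covers 2 new) → pick S4 (covers 1 new). Total picks: 4.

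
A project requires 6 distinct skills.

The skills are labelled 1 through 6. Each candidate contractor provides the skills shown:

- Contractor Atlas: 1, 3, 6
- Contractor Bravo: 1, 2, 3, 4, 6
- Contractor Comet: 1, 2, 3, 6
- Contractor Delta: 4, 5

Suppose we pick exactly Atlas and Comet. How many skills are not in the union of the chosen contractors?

2

Union of Atlas, Comet = {1, 2, 3, 6}.
Not covered: 4, 5 — 2 skills.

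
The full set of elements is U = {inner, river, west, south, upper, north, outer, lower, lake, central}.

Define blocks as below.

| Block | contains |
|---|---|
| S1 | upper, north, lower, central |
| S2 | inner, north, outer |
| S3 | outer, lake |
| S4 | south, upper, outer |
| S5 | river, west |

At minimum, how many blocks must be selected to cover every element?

5

S1, S2, S3, S4, and S5 cover everything between them: the union {inner, river, west, south, upper, north, outer, lower, lake, central} is all of U.
No 4 of the 5 blocks cover everything (all 5 combinations miss at least one element), so 5 is optimal.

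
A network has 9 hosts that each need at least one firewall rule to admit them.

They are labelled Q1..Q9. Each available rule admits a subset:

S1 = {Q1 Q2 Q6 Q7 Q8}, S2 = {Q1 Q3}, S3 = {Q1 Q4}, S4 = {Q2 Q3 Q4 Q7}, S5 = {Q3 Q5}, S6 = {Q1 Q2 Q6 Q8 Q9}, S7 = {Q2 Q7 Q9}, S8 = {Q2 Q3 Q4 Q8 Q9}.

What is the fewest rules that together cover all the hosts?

Take {S1, S5, S8}. Their union is {Q1, Q2, Q3, Q4, Q5, Q6, Q7, Q8, Q9}, which is all 9 hosts.
Only S5 contains Q5, so S5 is forced; the remaining 7 hosts need at least 2 more rules (each remaining rule adds at most 5) — so at least 3 rules are needed, and 3 is optimal.

3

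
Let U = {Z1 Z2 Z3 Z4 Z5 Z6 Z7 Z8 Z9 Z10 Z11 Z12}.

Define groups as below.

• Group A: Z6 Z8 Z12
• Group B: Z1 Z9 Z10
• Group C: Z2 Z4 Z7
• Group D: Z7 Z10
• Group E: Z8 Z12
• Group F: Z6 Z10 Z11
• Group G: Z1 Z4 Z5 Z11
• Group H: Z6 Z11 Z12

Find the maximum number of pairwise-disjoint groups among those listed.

3

A, D, G are pairwise disjoint (A={Z6,Z8,Z12}; D={Z7,Z10}; G={Z1,Z4,Z5,Z11}).
Every remaining group overlaps one of these, and no 4 of the listed groups are pairwise disjoint, so 3 is the maximum.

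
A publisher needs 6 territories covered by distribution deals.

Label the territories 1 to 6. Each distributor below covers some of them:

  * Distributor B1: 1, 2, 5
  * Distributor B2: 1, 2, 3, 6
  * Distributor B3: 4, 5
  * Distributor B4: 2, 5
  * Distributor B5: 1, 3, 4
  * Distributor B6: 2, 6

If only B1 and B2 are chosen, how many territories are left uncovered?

1

Union of B1, B2 = {1, 2, 3, 5, 6}.
Not covered: 4 — 1 territory.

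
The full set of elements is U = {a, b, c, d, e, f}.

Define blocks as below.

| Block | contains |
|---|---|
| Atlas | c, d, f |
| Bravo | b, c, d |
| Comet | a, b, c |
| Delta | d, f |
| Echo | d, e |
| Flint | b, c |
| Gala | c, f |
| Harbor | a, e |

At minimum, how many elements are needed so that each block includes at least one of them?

Take H = {c, e, f}. Each listed block contains at least one of these, so H is a hitting set of size 3.
The blocks Delta, Flint, Harbor are pairwise disjoint, so any hitting set needs a separate element for each — at least 3. Hence 3 is optimal.

3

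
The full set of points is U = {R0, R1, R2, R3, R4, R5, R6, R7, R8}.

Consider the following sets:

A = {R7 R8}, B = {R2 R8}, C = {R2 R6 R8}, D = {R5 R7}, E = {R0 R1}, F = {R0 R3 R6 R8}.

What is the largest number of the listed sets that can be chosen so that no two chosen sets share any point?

3

B, D, E are pairwise disjoint (B={R2,R8}; D={R5,R7}; E={R0,R1}).
Every remaining set overlaps one of these, and no 4 of the listed sets are pairwise disjoint, so 3 is the maximum.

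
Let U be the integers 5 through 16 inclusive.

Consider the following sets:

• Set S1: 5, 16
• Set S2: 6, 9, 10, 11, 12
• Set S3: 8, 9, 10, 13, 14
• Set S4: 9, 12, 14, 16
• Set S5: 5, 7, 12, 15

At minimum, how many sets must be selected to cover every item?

4

S2 and S3 and S4 and S5 together: S2 ∪ S3 ∪ S4 ∪ S5 = {5, 6, 7, 8, 9, 10, 11, 12, 13, 14, 15, 16} — every item is covered.
Only S2 contains 6, so S2 is forced; the remaining 7 items need at least 3 more sets (each remaining set adds at most 3) — so at least 4 sets are needed, and 4 is optimal.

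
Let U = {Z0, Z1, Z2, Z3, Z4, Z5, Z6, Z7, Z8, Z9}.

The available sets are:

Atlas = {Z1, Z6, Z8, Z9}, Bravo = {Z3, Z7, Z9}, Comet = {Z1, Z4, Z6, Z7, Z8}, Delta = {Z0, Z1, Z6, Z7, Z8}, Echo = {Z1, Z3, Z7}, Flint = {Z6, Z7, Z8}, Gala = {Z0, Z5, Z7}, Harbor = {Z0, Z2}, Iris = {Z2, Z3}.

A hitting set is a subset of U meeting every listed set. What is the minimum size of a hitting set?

H = {Z2, Z7, Z9} meets every set (each contains at least one member of H), and |H| = 3.
The sets Atlas, Gala, Iris are pairwise disjoint, so any hitting set needs a separate element for each — at least 3. Hence 3 is optimal.

3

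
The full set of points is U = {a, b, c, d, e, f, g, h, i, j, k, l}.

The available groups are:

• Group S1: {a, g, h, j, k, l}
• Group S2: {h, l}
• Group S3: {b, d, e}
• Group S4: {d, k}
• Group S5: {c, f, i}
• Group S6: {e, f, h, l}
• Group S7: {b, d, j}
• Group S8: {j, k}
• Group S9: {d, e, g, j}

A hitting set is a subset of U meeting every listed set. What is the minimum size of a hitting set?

4

T = {d, f, k, l} meets every group (each contains at least one member of T), and |T| = 4.
The groups S2, S3, S5, S8 are pairwise disjoint, so any hitting set needs a separate point for each — at least 4. Hence 4 is optimal.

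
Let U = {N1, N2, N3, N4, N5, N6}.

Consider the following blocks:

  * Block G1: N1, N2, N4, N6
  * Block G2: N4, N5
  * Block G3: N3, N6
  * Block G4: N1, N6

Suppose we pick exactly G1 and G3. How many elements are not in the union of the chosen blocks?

1

Union of G1, G3 = {N1, N2, N3, N4, N6}.
Not covered: N5 — 1 element.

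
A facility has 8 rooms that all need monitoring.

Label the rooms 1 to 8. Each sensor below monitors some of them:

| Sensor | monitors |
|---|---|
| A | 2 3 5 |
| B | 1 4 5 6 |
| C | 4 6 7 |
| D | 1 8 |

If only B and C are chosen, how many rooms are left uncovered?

Union of B, C = {1, 4, 5, 6, 7}.
Not covered: 2, 3, 8 — 3 rooms.

3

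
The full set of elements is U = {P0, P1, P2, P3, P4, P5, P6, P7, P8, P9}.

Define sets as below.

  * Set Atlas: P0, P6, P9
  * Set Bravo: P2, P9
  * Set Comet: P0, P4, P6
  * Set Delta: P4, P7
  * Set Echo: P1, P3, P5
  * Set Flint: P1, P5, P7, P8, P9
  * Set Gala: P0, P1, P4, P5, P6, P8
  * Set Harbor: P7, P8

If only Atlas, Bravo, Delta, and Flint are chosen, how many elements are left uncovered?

Union of Atlas, Bravo, Delta, Flint = {P0, P1, P2, P4, P5, P6, P7, P8, P9}.
Not covered: P3 — 1 element.

1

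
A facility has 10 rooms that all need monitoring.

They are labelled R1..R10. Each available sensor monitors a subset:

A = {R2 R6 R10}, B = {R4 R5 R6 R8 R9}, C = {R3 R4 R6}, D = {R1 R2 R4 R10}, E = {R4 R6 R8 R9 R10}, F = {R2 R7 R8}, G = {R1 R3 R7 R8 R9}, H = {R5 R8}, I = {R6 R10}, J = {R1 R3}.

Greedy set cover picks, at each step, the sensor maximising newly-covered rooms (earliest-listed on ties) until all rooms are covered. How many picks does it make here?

Greedy: pick B (covers 5 new) → pick D (covers 3 new) → pick G (covers 2 new). Total picks: 3.

3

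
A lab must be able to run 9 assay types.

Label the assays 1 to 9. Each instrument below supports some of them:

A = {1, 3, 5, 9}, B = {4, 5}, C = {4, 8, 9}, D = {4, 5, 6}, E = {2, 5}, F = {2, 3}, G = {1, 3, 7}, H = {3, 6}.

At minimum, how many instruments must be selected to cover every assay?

4

Take {C, D, E, G}. Their union is {1, 2, 3, 4, 5, 6, 7, 8, 9}, which is all 9 assays.
No 3 of the 8 instruments cover everything (all 56 combinations miss at least one assay), so 4 is optimal.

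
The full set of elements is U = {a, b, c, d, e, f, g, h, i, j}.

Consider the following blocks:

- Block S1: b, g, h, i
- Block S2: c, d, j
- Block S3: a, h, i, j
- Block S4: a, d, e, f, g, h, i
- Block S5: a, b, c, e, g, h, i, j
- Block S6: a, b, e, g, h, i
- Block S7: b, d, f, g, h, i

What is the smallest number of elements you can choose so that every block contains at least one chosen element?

2

The 2 elements {h, j} hit every block.
The blocks S1, S2 are pairwise disjoint, so any hitting set needs a separate element for each — at least 2. Hence 2 is optimal.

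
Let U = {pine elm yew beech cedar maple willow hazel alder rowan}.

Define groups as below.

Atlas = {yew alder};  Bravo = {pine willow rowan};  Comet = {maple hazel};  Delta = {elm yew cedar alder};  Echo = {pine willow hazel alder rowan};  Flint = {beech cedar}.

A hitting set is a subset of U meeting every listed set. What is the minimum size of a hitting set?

Take H = {beech, hazel, alder, rowan}. Each listed group contains at least one of these, so H is a hitting set of size 4.
The groups Atlas, Bravo, Comet, Flint are pairwise disjoint, so any hitting set needs a separate element for each — at least 4. Hence 4 is optimal.

4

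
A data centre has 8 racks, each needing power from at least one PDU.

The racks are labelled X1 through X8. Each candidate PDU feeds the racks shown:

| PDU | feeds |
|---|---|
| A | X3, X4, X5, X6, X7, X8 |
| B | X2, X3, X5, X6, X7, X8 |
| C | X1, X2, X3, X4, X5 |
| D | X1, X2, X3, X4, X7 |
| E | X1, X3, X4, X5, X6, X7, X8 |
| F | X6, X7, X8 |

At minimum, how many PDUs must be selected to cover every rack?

2

Take {B, E}. Their union is {X1, X2, X3, X4, X5, X6, X7, X8}, which is all 8 racks.
No single PDU has all 8 racks (the largest, E, has 7), so 2 is optimal.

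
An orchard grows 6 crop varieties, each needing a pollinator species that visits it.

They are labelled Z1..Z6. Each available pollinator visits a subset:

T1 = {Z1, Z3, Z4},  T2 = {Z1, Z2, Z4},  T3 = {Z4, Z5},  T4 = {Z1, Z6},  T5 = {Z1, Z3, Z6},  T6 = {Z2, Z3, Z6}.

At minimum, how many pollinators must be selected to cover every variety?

T2 and T3 and T6 together: T2 ∪ T3 ∪ T6 = {Z1, Z2, Z3, Z4, Z5, Z6} — every variety is covered.
Only T3 contains Z5, so T3 is forced; the remaining 4 varieties need at least 2 more pollinators (each remaining pollinator adds at most 3) — so at least 3 pollinators are needed, and 3 is optimal.

3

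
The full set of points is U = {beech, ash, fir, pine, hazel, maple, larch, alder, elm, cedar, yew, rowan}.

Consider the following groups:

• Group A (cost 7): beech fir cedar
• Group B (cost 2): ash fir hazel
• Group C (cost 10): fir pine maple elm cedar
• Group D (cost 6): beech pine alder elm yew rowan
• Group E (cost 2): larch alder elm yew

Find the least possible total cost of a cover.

B, C, D, E together cover every point (B ∪ C ∪ D ∪ E = {beech, ash, fir, pine, hazel, maple, larch, alder, elm, cedar, yew, rowan}); total cost 2 + 10 + 6 + 2 = 20.
No covering selection has total cost below 20.

20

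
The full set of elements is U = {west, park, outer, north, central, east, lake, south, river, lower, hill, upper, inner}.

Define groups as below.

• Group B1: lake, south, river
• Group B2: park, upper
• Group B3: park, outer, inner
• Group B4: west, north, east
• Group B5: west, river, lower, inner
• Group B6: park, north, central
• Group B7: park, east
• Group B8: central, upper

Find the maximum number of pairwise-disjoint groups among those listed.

B1, B3, B4, B8 are pairwise disjoint (B1={lake,south,river}; B3={park,outer,inner}; B4={west,north,east}; B8={central,upper}).
Every remaining group overlaps one of these, and no 5 of the listed groups are pairwise disjoint, so 4 is the maximum.

4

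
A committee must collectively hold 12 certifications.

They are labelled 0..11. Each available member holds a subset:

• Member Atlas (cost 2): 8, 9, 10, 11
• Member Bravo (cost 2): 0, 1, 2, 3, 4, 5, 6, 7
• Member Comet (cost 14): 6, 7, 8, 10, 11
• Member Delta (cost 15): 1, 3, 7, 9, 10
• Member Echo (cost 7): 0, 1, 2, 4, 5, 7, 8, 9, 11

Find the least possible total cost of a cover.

4

Atlas, Bravo together cover every certification (Atlas ∪ Bravo = {0, 1, 2, 3, 4, 5, 6, 7, 8, 9, 10, 11}); total cost 2 + 2 = 4.
No covering selection has total cost below 4.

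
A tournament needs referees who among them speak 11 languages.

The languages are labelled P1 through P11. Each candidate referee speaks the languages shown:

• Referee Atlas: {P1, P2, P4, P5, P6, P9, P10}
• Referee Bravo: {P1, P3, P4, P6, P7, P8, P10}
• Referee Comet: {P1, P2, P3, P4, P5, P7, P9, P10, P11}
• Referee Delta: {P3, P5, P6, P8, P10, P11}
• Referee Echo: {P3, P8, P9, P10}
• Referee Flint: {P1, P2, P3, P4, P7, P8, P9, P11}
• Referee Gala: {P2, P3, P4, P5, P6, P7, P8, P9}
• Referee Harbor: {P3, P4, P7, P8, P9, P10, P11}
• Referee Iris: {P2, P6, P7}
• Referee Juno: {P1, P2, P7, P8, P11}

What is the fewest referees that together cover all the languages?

2

Comet and Gala together: Comet ∪ Gala = {P1, P2, P3, P4, P5, P6, P7, P8, P9, P10, P11} — every language is covered.
No single referee has all 11 languages (the largest, Comet, has 9), so 2 is optimal.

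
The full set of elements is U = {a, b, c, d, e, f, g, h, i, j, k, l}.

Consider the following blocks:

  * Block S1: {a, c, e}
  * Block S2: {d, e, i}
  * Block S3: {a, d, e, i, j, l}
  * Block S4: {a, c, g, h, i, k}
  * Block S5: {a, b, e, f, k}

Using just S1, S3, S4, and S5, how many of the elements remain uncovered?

Union of S1, S3, S4, S5 = {a, b, c, d, e, f, g, h, i, j, k, l} — that's every element, so 0 are uncovered.

0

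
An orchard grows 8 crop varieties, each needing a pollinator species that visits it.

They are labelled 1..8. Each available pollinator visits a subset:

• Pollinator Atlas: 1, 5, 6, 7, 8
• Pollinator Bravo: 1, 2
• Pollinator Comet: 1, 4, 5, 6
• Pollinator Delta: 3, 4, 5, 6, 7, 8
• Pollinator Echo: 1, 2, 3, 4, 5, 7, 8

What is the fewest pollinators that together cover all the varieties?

2

Bravo and Delta together: Bravo ∪ Delta = {1, 2, 3, 4, 5, 6, 7, 8} — every variety is covered.
No single pollinator has all 8 varieties (the largest, Echo, has 7), so 2 is optimal.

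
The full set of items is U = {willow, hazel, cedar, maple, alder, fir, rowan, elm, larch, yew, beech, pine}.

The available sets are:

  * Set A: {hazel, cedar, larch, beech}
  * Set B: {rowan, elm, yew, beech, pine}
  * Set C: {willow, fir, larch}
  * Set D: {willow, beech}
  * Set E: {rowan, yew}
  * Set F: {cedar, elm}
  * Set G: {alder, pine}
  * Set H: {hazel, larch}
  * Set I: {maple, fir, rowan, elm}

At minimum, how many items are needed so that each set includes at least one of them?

T = {alder, elm, larch, yew, beech} meets every set (each contains at least one member of T), and |T| = 5.
The sets D, E, F, G, H are pairwise disjoint, so any hitting set needs a separate item for each — at least 5. Hence 5 is optimal.

5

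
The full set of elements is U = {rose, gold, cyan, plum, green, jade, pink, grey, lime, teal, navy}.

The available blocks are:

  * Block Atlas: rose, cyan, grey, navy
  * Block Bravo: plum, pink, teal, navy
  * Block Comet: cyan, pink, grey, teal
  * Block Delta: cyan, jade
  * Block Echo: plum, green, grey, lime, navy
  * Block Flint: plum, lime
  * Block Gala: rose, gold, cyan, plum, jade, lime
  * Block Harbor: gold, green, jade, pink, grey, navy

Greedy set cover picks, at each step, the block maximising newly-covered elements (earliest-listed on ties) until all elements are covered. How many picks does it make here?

Greedy: pick Gala (covers 6 new) → pick Harbor (covers 4 new) → pick Bravo (covers 1 new). Total picks: 3.

3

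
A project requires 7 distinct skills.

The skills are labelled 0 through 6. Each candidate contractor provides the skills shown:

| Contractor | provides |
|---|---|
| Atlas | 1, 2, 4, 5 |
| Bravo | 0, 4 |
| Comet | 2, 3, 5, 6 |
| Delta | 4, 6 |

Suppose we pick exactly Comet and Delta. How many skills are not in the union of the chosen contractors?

Union of Comet, Delta = {2, 3, 4, 5, 6}.
Not covered: 0, 1 — 2 skills.

2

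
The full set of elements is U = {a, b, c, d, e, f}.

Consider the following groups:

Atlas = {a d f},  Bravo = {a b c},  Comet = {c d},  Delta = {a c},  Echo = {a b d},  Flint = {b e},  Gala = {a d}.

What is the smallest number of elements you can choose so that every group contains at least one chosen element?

3

The 3 elements {a, d, e} hit every group.
No choice of 2 elements meets every group, so 3 is the minimum.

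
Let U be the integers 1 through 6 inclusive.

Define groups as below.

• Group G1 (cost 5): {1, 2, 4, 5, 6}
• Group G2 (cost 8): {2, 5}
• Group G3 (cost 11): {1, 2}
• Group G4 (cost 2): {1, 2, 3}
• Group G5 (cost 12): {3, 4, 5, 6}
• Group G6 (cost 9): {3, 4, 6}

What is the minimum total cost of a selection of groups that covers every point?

7

G1, G4 together cover every point (G1 ∪ G4 = {1, 2, 3, 4, 5, 6}); total cost 5 + 2 = 7.
No covering selection has total cost below 7.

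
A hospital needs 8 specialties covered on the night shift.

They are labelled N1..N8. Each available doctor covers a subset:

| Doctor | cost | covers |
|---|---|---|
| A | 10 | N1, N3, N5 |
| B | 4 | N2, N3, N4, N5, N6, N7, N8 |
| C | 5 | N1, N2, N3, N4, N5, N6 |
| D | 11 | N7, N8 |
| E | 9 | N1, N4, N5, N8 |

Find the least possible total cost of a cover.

9

B, C together cover every specialty (B ∪ C = {N1, N2, N3, N4, N5, N6, N7, N8}); total cost 4 + 5 = 9.
No covering selection has total cost below 9.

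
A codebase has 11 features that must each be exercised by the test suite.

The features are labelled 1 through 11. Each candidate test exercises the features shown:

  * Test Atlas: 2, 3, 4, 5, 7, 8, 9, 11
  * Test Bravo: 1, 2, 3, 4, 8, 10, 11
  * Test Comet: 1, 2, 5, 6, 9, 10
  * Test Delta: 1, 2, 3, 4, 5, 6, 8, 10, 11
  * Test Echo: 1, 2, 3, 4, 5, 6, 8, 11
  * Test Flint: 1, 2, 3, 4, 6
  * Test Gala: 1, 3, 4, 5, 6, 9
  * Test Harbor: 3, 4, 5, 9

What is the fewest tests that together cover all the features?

2

Take {Atlas, Delta}. Their union is {1, 2, 3, 4, 5, 6, 7, 8, 9, 10, 11}, which is all 11 features.
No single test has all 11 features (the largest, Delta, has 9), so 2 is optimal.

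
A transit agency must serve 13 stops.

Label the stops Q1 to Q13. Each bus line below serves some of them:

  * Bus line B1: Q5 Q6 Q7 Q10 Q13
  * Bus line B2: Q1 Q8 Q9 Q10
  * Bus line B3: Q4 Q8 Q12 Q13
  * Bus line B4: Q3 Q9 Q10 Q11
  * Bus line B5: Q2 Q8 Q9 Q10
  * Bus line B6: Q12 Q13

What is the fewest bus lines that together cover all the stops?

Take {B1, B2, B3, B4, B5}. Their union is {Q1, Q2, Q3, Q4, Q5, Q6, Q7, Q8, Q9, Q10, Q11, Q12, Q13}, which is all 13 stops.
No 4 of the 6 bus lines cover everything (all 15 combinations miss at least one stop), so 5 is optimal.

5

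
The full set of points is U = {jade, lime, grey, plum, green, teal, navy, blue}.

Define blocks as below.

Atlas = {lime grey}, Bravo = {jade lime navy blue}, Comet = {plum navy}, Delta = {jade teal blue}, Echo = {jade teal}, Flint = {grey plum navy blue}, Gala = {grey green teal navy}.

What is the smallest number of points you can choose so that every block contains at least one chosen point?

3

H = {grey, teal, navy} meets every block (each contains at least one member of H), and |H| = 3.
The blocks Atlas, Comet, Echo are pairwise disjoint, so any hitting set needs a separate point for each — at least 3. Hence 3 is optimal.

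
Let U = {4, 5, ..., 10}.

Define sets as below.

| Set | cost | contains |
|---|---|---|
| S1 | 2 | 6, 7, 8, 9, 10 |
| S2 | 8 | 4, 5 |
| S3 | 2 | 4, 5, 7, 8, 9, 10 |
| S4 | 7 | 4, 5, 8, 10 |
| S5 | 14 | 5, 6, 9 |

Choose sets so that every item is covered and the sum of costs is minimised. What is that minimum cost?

4

S1, S3 together cover every item (S1 ∪ S3 = {4, 5, 6, 7, 8, 9, 10}); total cost 2 + 2 = 4.
No covering selection has total cost below 4.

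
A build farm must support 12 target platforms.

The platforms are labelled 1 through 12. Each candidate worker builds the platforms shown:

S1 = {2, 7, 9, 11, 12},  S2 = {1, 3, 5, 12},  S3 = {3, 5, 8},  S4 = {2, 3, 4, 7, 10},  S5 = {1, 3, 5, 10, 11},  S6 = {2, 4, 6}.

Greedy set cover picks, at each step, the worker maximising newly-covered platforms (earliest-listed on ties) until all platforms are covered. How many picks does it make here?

Greedy: pick S1 (covers 5 new) → pick S5 (covers 4 new) → pick S6 (covers 2 new) → pick S3 (covers 1 new). Total picks: 4.

4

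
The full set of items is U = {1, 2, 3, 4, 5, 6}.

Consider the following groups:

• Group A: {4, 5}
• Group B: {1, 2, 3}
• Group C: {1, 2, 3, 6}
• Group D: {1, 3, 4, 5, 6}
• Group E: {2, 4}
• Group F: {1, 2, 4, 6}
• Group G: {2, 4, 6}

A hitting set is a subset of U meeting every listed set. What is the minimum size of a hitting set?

2

H = {3, 4} meets every group (each contains at least one member of H), and |H| = 2.
The groups A, B are pairwise disjoint, so any hitting set needs a separate item for each — at least 2. Hence 2 is optimal.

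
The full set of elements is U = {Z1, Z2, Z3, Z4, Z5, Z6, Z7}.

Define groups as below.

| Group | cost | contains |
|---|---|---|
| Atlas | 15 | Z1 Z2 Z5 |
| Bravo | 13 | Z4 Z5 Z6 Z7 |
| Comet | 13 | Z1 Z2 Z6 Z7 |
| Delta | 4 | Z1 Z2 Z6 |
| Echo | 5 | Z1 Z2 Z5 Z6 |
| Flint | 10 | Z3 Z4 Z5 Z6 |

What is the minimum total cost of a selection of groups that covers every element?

23

Comet, Flint together cover every element (Comet ∪ Flint = {Z1, Z2, Z3, Z4, Z5, Z6, Z7}); total cost 13 + 10 = 23.
The greedy pick Echo, Flint, Bravo costs 28; no covering selection beats 23.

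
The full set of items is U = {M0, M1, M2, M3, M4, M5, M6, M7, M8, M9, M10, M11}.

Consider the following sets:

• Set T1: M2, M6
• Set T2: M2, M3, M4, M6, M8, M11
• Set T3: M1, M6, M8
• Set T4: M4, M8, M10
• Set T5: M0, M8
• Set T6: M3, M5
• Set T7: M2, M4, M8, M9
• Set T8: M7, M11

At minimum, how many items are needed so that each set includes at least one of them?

H = {M2, M3, M7, M8} meets every set (each contains at least one member of H), and |H| = 4.
The sets T1, T5, T6, T8 are pairwise disjoint, so any hitting set needs a separate item for each — at least 4. Hence 4 is optimal.

4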